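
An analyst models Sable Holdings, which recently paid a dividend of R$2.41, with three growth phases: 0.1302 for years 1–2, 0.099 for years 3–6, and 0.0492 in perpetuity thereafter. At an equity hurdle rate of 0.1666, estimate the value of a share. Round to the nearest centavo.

Three-stage DDM. Project D₁…D_6; terminal Gordon value at t=6 with g = 0.0492; discount at r = 0.1666.
D_1 = 2.7238
D_2 = 3.0784
D_3 = 3.3832
D_4 = 3.7181
D_5 = 4.0862
D_6 = 4.4907
TV_6 = 4.7117/(0.1666−0.0492) = 40.1336
P₀ = Σ Dₜ/(1+r)ᵗ + TV_6/(1+r)^6 = 28.3289

R$28.33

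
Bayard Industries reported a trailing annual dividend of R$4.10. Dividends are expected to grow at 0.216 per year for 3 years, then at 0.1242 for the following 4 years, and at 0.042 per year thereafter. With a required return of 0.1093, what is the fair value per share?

Three-stage DDM. Project D₁…D_7; terminal Gordon value at t=7 with g = 0.042; discount at r = 0.1093.
D_1 = 4.9856
D_2 = 6.0625
D_3 = 7.3720
D_4 = 8.2876
D_5 = 9.3169
D_6 = 10.4741
D_7 = 11.7749
TV_7 = 12.2695/(0.1093−0.042) = 182.3104
P₀ = Σ Dₜ/(1+r)ᵗ + TV_7/(1+r)^7 = 125.3589

R$125.36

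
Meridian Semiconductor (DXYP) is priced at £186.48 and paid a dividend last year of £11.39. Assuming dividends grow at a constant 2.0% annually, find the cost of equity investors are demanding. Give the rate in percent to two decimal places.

Rearranging the constant-growth DDM: r = D₁/P₀ + g.
D₁ = 11.39 × (1 + 0.02) = 11.6178.
r = 11.6178 / 186.48 + 0.02 = 0.06230 + 0.02 = 0.08230

8.23%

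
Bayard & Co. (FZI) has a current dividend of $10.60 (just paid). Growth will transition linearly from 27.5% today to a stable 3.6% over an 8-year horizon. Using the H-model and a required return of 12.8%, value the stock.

H-model: P₀ = D₀[(1+g_L) + H(g_S−g_L)]/(r−g_L), with H = 8/2 = 4.
P₀ = 10.60 × [(1+0.036) + 4×(0.275−0.036)] / (0.128−0.036)
   = 10.60 × 1.9920 / 0.092 = 229.5130

$229.51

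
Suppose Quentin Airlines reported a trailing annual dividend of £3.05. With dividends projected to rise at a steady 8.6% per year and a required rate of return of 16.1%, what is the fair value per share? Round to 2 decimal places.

£44.16

Gordon growth model: P₀ = D₁/(r − g). D₁ = 3.05 × (1 + 0.086) = 3.3123.
P₀ = 3.3123 / (0.161 − 0.086) = 3.3123 / 0.075 = 44.1640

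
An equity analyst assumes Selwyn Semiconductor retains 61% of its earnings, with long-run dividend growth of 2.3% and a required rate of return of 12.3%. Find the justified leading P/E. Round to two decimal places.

3.90

Payout ratio b = 1 − 0.61 = 0.39.
Justified leading P/E = b/(r−g) = 0.39/(0.123−0.023) = 3.9000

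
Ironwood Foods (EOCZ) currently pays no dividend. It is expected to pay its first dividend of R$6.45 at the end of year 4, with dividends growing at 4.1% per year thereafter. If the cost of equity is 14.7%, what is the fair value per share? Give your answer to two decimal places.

R$40.32

Deferred-dividend DDM. At t=3 the remaining stream is a growing perpetuity with first payment D_4 = 6.45.
V_3 = D_4/(r−g) = 6.45/(0.147−0.041) = 60.8491
P₀ = V_3/(1+r)^3 = 60.8491/(1+0.147)^3 = 40.3240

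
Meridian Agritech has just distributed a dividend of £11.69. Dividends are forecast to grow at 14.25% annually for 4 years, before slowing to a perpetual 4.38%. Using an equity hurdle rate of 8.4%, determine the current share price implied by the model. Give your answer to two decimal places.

£427.97

Two-stage DDM. Project D₁…D_4 at 0.1425, terminal growth 0.0438, discount at r = 0.084.
D_1 = 13.3558
D_2 = 15.2590
D_3 = 17.4334
D_4 = 19.9177
Terminal value at t=4: TV = D_5/(r−g) = 20.7901/(0.084−0.0438) = 517.1667
P₀ = 13.3558/(1+0.084)^1 + 15.2590/(1+0.084)^2 + 17.4334/(1+0.084)^3 + 19.9177/(1+0.084)^4 + 517.1667/(1+0.084)^4 = 427.9716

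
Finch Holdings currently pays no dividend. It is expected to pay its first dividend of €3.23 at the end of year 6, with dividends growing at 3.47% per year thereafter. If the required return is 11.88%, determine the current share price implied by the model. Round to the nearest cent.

€21.91

Deferred-dividend DDM. At t=5 the remaining stream is a growing perpetuity with first payment D_6 = 3.23.
V_5 = D_6/(r−g) = 3.23/(0.1188−0.0347) = 38.4067
P₀ = V_5/(1+r)^5 = 38.4067/(1+0.1188)^5 = 21.9101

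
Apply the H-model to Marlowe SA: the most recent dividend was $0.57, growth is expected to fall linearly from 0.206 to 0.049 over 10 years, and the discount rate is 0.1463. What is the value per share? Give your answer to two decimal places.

$10.74

H-model: P₀ = D₀[(1+g_L) + H(g_S−g_L)]/(r−g_L), with H = 10/2 = 5.
P₀ = 0.57 × [(1+0.049) + 5×(0.206−0.049)] / (0.1463−0.049)
   = 0.57 × 1.8340 / 0.0973 = 10.7439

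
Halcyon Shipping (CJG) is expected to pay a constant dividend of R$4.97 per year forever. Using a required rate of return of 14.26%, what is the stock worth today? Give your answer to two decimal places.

Zero-growth DDM (perpetuity): P₀ = D/r = 4.97 / 0.1426 = 34.8527

R$34.85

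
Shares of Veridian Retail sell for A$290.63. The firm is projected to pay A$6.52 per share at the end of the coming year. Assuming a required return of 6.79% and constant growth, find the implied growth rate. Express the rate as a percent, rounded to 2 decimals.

From P₀ = D₁/(r − g), the implied growth is g = r − D₁/P₀.
g = 0.0679 − 6.52/290.63 = 0.0679 − 0.02243 = 0.04547

4.55%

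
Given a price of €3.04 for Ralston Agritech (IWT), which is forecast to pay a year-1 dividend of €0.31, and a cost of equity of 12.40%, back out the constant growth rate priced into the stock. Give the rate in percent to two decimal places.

2.20%

From P₀ = D₁/(r − g), the implied growth is g = r − D₁/P₀.
g = 0.124 − 0.31/3.04 = 0.124 − 0.10197 = 0.02203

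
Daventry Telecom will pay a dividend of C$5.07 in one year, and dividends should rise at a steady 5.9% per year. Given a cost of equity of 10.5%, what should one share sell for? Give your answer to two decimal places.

Gordon growth model: P₀ = D₁/(r − g), with D₁ = 5.07 given directly.
P₀ = 5.0700 / (0.105 − 0.059) = 5.0700 / 0.046 = 110.2174

C$110.22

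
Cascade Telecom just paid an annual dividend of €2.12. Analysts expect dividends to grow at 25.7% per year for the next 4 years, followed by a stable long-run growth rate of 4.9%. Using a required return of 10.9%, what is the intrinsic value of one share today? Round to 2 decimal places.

Two-stage DDM. Project D₁…D_4 at 0.257, terminal growth 0.049, discount at r = 0.109.
D_1 = 2.6648
D_2 = 3.3497
D_3 = 4.2106
D_4 = 5.2927
Terminal value at t=4: TV = D_5/(r−g) = 5.5520/(0.109−0.049) = 92.5340
P₀ = 2.6648/(1+0.109)^1 + 3.3497/(1+0.109)^2 + 4.2106/(1+0.109)^3 + 5.2927/(1+0.109)^4 + 92.5340/(1+0.109)^4 = 72.8878

€72.89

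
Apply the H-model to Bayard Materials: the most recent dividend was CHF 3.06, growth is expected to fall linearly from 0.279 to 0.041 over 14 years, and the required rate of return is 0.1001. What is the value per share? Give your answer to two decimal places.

CHF 140.16

H-model: P₀ = D₀[(1+g_L) + H(g_S−g_L)]/(r−g_L), with H = 14/2 = 7.
P₀ = 3.06 × [(1+0.041) + 7×(0.279−0.041)] / (0.1001−0.041)
   = 3.06 × 2.7070 / 0.0591 = 140.1594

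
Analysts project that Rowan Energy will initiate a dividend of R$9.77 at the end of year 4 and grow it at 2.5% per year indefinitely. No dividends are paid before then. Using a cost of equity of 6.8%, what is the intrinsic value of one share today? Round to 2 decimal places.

R$186.51

Deferred-dividend DDM. At t=3 the remaining stream is a growing perpetuity with first payment D_4 = 9.77.
V_3 = D_4/(r−g) = 9.77/(0.068−0.025) = 227.2093
P₀ = V_3/(1+r)^3 = 227.2093/(1+0.068)^3 = 186.5144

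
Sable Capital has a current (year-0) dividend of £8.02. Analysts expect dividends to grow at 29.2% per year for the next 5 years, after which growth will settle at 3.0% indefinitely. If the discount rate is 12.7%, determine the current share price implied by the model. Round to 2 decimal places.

Two-stage DDM. Project D₁…D_5 at 0.292, terminal growth 0.03, discount at r = 0.127.
D_1 = 10.3618
D_2 = 13.3875
D_3 = 17.2966
D_4 = 22.3473
D_5 = 28.8727
Terminal value at t=5: TV = D_6/(r−g) = 29.7388/(0.127−0.03) = 306.5861
P₀ = 10.3618/(1+0.127)^1 + 13.3875/(1+0.127)^2 + 17.2966/(1+0.127)^3 + 22.3473/(1+0.127)^4 + 28.8727/(1+0.127)^5 + 306.5861/(1+0.127)^5 = 230.1802

£230.18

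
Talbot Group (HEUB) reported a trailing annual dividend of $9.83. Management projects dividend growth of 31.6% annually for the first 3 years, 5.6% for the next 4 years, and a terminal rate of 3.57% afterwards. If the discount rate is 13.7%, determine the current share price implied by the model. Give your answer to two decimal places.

Three-stage DDM. Project D₁…D_7; terminal Gordon value at t=7 with g = 0.0357; discount at r = 0.137.
D_1 = 12.9363
D_2 = 17.0241
D_3 = 22.4038
D_4 = 23.6584
D_5 = 24.9833
D_6 = 26.3823
D_7 = 27.8597
TV_7 = 28.8543/(0.137−0.0357) = 284.8403
P₀ = Σ Dₜ/(1+r)ᵗ + TV_7/(1+r)^7 = 206.5959

$206.60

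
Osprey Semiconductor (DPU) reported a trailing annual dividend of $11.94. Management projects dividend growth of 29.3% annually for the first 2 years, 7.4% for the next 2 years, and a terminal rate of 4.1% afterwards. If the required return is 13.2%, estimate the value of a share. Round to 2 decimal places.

$218.43

Three-stage DDM. Project D₁…D_4; terminal Gordon value at t=4 with g = 0.041; discount at r = 0.132.
D_1 = 15.4384
D_2 = 19.9619
D_3 = 21.4391
D_4 = 23.0255
TV_4 = 23.9696/(0.132−0.041) = 263.4021
P₀ = Σ Dₜ/(1+r)ᵗ + TV_4/(1+r)^4 = 218.4290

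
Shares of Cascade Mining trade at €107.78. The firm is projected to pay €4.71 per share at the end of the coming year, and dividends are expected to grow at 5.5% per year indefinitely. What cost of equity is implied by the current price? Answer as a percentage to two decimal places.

Rearranging the constant-growth DDM: r = D₁/P₀ + g.
r = 4.7100 / 107.78 + 0.055 = 0.04370 + 0.055 = 0.09870

9.87%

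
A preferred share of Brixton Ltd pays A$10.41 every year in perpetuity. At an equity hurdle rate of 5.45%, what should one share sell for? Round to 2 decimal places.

Zero-growth DDM (perpetuity): P₀ = D/r = 10.41 / 0.0545 = 191.0092

A$191.01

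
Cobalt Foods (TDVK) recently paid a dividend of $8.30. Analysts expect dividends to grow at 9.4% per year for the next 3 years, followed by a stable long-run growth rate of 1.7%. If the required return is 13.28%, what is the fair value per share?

Two-stage DDM. Project D₁…D_3 at 0.094, terminal growth 0.017, discount at r = 0.1328.
D_1 = 9.0802
D_2 = 9.9337
D_3 = 10.8675
Terminal value at t=3: TV = D_4/(r−g) = 11.0523/(0.1328−0.017) = 95.4426
P₀ = 9.0802/(1+0.1328)^1 + 9.9337/(1+0.1328)^2 + 10.8675/(1+0.1328)^3 + 95.4426/(1+0.1328)^3 = 88.8902

$88.89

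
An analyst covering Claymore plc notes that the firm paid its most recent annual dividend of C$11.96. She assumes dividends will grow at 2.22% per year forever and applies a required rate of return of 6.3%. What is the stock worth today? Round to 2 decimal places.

Gordon growth model: P₀ = D₁/(r − g). D₁ = 11.96 × (1 + 0.0222) = 12.2255.
P₀ = 12.2255 / (0.063 − 0.0222) = 12.2255 / 0.0408 = 299.6449

C$299.64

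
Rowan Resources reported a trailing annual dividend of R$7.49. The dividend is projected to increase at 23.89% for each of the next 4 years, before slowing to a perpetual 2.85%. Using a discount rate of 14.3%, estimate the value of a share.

Two-stage DDM. Project D₁…D_4 at 0.2389, terminal growth 0.0285, discount at r = 0.143.
D_1 = 9.2794
D_2 = 11.4962
D_3 = 14.2426
D_4 = 17.6452
Terminal value at t=4: TV = D_5/(r−g) = 18.1481/(0.143−0.0285) = 158.4987
P₀ = 9.2794/(1+0.143)^1 + 11.4962/(1+0.143)^2 + 14.2426/(1+0.143)^3 + 17.6452/(1+0.143)^4 + 158.4987/(1+0.143)^4 = 129.6566

R$129.66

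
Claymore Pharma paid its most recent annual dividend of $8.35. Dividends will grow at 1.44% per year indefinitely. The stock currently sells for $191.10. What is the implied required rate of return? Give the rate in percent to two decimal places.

5.87%

Rearranging the constant-growth DDM: r = D₁/P₀ + g.
D₁ = 8.35 × (1 + 0.0144) = 8.4702.
r = 8.4702 / 191.10 + 0.0144 = 0.04432 + 0.0144 = 0.05872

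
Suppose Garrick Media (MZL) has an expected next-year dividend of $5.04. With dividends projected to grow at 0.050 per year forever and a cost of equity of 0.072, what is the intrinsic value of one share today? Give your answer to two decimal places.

Gordon growth model: P₀ = D₁/(r − g), with D₁ = 5.04 given directly.
P₀ = 5.0400 / (0.072 − 0.05) = 5.0400 / 0.022 = 229.0909

$229.09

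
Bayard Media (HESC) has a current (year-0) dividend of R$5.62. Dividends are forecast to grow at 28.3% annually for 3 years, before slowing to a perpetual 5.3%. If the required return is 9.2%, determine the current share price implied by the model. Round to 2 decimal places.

R$269.58

Two-stage DDM. Project D₁…D_3 at 0.283, terminal growth 0.053, discount at r = 0.092.
D_1 = 7.2105
D_2 = 9.2510
D_3 = 11.8691
Terminal value at t=3: TV = D_4/(r−g) = 12.4981/(0.092−0.053) = 320.4646
P₀ = 7.2105/(1+0.092)^1 + 9.2510/(1+0.092)^2 + 11.8691/(1+0.092)^3 + 320.4646/(1+0.092)^3 = 269.5760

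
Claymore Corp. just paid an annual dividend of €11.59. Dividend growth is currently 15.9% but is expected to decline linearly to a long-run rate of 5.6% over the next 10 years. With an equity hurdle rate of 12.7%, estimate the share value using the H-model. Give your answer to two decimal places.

H-model: P₀ = D₀[(1+g_L) + H(g_S−g_L)]/(r−g_L), with H = 10/2 = 5.
P₀ = 11.59 × [(1+0.056) + 5×(0.159−0.056)] / (0.127−0.056)
   = 11.59 × 1.5710 / 0.071 = 256.4492

€256.45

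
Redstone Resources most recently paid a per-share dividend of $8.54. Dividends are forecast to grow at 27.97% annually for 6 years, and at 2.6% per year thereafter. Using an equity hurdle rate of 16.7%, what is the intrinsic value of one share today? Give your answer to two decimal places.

$179.68

Two-stage DDM. Project D₁…D_6 at 0.2797, terminal growth 0.026, discount at r = 0.167.
D_1 = 10.9286
D_2 = 13.9854
D_3 = 17.8971
D_4 = 22.9029
D_5 = 29.3088
D_6 = 37.5065
Terminal value at t=6: TV = D_7/(r−g) = 38.4817/(0.167−0.026) = 272.9199
P₀ = 10.9286/(1+0.167)^1 + 13.9854/(1+0.167)^2 + 17.8971/(1+0.167)^3 + 22.9029/(1+0.167)^4 + 29.3088/(1+0.167)^5 + 37.5065/(1+0.167)^6 + 272.9199/(1+0.167)^6 = 179.6785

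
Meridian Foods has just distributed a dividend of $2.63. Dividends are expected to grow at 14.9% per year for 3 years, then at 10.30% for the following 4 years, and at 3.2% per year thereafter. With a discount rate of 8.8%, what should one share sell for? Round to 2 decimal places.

$81.93

Three-stage DDM. Project D₁…D_7; terminal Gordon value at t=7 with g = 0.032; discount at r = 0.088.
D_1 = 3.0219
D_2 = 3.4721
D_3 = 3.9895
D_4 = 4.4004
D_5 = 4.8536
D_6 = 5.3536
D_7 = 5.9050
TV_7 = 6.0939/(0.088−0.032) = 108.8202
P₀ = Σ Dₜ/(1+r)ᵗ + TV_7/(1+r)^7 = 81.9304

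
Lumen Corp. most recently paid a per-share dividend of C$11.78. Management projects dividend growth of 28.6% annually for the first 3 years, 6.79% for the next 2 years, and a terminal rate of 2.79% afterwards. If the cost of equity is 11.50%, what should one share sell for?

C$276.87

Three-stage DDM. Project D₁…D_5; terminal Gordon value at t=5 with g = 0.0279; discount at r = 0.115.
D_1 = 15.1491
D_2 = 19.4817
D_3 = 25.0535
D_4 = 26.7546
D_5 = 28.5713
TV_5 = 29.3684/(0.115−0.0279) = 337.1802
P₀ = Σ Dₜ/(1+r)ᵗ + TV_5/(1+r)^5 = 276.8730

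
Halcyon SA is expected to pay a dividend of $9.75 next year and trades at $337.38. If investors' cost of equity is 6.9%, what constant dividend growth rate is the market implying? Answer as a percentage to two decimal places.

4.01%

From P₀ = D₁/(r − g), the implied growth is g = r − D₁/P₀.
g = 0.069 − 9.75/337.38 = 0.069 − 0.02890 = 0.04010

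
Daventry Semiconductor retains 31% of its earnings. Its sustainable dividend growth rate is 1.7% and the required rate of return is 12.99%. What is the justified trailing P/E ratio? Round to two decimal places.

6.22

Payout ratio b = 1 − 0.31 = 0.69.
Justified trailing P/E = b(1+g)/(r−g) = 0.69×(1+0.017)/(0.1299−0.017) = 6.2155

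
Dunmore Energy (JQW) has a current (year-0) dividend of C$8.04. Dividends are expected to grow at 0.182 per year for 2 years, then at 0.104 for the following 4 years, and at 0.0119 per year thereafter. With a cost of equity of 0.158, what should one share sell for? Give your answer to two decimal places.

C$94.29

Three-stage DDM. Project D₁…D_6; terminal Gordon value at t=6 with g = 0.0119; discount at r = 0.158.
D_1 = 9.5033
D_2 = 11.2329
D_3 = 12.4011
D_4 = 13.6908
D_5 = 15.1147
D_6 = 16.6866
TV_6 = 16.8851/(0.158−0.0119) = 115.5725
P₀ = Σ Dₜ/(1+r)ᵗ + TV_6/(1+r)^6 = 94.2915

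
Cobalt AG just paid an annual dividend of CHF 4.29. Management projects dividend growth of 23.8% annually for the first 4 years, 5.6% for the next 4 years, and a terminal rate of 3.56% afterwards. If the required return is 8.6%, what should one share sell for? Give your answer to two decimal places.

Three-stage DDM. Project D₁…D_8; terminal Gordon value at t=8 with g = 0.0356; discount at r = 0.086.
D_1 = 5.3110
D_2 = 6.5750
D_3 = 8.1399
D_4 = 10.0772
D_5 = 10.6415
D_6 = 11.2374
D_7 = 11.8667
D_8 = 12.5313
TV_8 = 12.9774/(0.086−0.0356) = 257.4880
P₀ = Σ Dₜ/(1+r)ᵗ + TV_8/(1+r)^8 = 184.1790

CHF 184.18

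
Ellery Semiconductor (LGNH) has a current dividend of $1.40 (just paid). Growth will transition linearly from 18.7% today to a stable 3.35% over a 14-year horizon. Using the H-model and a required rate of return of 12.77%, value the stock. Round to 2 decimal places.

H-model: P₀ = D₀[(1+g_L) + H(g_S−g_L)]/(r−g_L), with H = 14/2 = 7.
P₀ = 1.40 × [(1+0.0335) + 7×(0.187−0.0335)] / (0.1277−0.0335)
   = 1.40 × 2.1080 / 0.0942 = 31.3291

$31.33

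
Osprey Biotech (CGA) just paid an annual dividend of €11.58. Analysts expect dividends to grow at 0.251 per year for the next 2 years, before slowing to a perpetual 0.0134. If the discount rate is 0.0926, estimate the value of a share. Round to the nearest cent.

€222.69

Two-stage DDM. Project D₁…D_2 at 0.251, terminal growth 0.0134, discount at r = 0.0926.
D_1 = 14.4866
D_2 = 18.1227
Terminal value at t=2: TV = D_3/(r−g) = 18.3656/(0.0926−0.0134) = 231.8883
P₀ = 14.4866/(1+0.0926)^1 + 18.1227/(1+0.0926)^2 + 231.8883/(1+0.0926)^2 = 222.6878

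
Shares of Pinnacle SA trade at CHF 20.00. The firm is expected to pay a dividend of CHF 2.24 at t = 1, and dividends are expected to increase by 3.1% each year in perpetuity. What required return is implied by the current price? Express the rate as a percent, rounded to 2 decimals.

14.30%

Rearranging the constant-growth DDM: r = D₁/P₀ + g.
r = 2.2400 / 20.00 + 0.031 = 0.11200 + 0.031 = 0.14300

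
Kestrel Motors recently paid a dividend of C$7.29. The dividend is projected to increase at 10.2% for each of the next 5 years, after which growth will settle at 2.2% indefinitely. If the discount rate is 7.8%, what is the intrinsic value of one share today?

C$187.48

Two-stage DDM. Project D₁…D_5 at 0.102, terminal growth 0.022, discount at r = 0.078.
D_1 = 8.0336
D_2 = 8.8530
D_3 = 9.7560
D_4 = 10.7511
D_5 = 11.8477
Terminal value at t=5: TV = D_6/(r−g) = 12.1084/(0.078−0.022) = 216.2212
P₀ = 8.0336/(1+0.078)^1 + 8.8530/(1+0.078)^2 + 9.7560/(1+0.078)^3 + 10.7511/(1+0.078)^4 + 11.8477/(1+0.078)^5 + 216.2212/(1+0.078)^5 = 187.4847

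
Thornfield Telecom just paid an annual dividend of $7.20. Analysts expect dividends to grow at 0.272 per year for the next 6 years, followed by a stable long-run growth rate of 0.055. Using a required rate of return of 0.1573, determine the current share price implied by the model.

$191.83

Two-stage DDM. Project D₁…D_6 at 0.272, terminal growth 0.055, discount at r = 0.1573.
D_1 = 9.1584
D_2 = 11.6495
D_3 = 14.8181
D_4 = 18.8487
D_5 = 23.9755
D_6 = 30.4969
Terminal value at t=6: TV = D_7/(r−g) = 32.1742/(0.1573−0.055) = 314.5082
P₀ = 9.1584/(1+0.1573)^1 + 11.6495/(1+0.1573)^2 + 14.8181/(1+0.1573)^3 + 18.8487/(1+0.1573)^4 + 23.9755/(1+0.1573)^5 + 30.4969/(1+0.1573)^6 + 314.5082/(1+0.1573)^6 = 191.8262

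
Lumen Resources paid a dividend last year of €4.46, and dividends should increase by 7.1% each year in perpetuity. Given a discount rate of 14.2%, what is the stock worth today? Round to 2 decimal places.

Gordon growth model: P₀ = D₁/(r − g). D₁ = 4.46 × (1 + 0.071) = 4.7767.
P₀ = 4.7767 / (0.142 − 0.071) = 4.7767 / 0.071 = 67.2769

€67.28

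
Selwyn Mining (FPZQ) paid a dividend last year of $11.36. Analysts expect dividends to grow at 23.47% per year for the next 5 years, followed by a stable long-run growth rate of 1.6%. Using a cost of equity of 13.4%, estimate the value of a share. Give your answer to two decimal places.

$223.52

Two-stage DDM. Project D₁…D_5 at 0.2347, terminal growth 0.016, discount at r = 0.134.
D_1 = 14.0262
D_2 = 17.3181
D_3 = 21.3827
D_4 = 26.4012
D_5 = 32.5976
Terminal value at t=5: TV = D_6/(r−g) = 33.1192/(0.134−0.016) = 280.6708
P₀ = 14.0262/(1+0.134)^1 + 17.3181/(1+0.134)^2 + 21.3827/(1+0.134)^3 + 26.4012/(1+0.134)^4 + 32.5976/(1+0.134)^5 + 280.6708/(1+0.134)^5 = 223.5159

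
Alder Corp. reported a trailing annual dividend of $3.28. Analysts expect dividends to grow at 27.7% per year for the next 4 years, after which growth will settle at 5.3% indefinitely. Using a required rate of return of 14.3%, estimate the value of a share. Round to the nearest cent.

Two-stage DDM. Project D₁…D_4 at 0.277, terminal growth 0.053, discount at r = 0.143.
D_1 = 4.1886
D_2 = 5.3488
D_3 = 6.8304
D_4 = 8.7224
Terminal value at t=4: TV = D_5/(r−g) = 9.1847/(0.143−0.053) = 102.0524
P₀ = 4.1886/(1+0.143)^1 + 5.3488/(1+0.143)^2 + 6.8304/(1+0.143)^3 + 8.7224/(1+0.143)^4 + 102.0524/(1+0.143)^4 = 77.2345

$77.23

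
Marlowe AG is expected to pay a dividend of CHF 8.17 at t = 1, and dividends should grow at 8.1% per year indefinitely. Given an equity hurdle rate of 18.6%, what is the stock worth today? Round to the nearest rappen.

Gordon growth model: P₀ = D₁/(r − g), with D₁ = 8.17 given directly.
P₀ = 8.1700 / (0.186 − 0.081) = 8.1700 / 0.105 = 77.8095

CHF 77.81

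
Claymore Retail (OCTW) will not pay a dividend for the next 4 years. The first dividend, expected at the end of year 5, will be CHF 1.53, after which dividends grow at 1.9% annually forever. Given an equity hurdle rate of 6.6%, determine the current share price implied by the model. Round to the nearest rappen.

CHF 25.21

Deferred-dividend DDM. At t=4 the remaining stream is a growing perpetuity with first payment D_5 = 1.53.
V_4 = D_5/(r−g) = 1.53/(0.066−0.019) = 32.5532
P₀ = V_4/(1+r)^4 = 32.5532/(1+0.066)^4 = 25.2095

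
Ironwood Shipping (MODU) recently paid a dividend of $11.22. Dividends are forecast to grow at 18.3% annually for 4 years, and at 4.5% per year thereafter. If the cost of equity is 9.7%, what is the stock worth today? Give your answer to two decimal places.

$359.34

Two-stage DDM. Project D₁…D_4 at 0.183, terminal growth 0.045, discount at r = 0.097.
D_1 = 13.2733
D_2 = 15.7023
D_3 = 18.5758
D_4 = 21.9751
Terminal value at t=4: TV = D_5/(r−g) = 22.9640/(0.097−0.045) = 441.6160
P₀ = 13.2733/(1+0.097)^1 + 15.7023/(1+0.097)^2 + 18.5758/(1+0.097)^3 + 21.9751/(1+0.097)^4 + 441.6160/(1+0.097)^4 = 359.3357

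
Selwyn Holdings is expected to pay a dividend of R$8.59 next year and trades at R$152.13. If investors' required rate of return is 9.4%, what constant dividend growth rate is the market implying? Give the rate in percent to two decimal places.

3.75%

From P₀ = D₁/(r − g), the implied growth is g = r − D₁/P₀.
g = 0.094 − 8.59/152.13 = 0.094 − 0.05646 = 0.03754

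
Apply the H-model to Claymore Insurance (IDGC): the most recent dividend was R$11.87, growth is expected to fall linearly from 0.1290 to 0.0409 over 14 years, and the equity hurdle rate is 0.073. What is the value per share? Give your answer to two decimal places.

R$612.95

H-model: P₀ = D₀[(1+g_L) + H(g_S−g_L)]/(r−g_L), with H = 14/2 = 7.
P₀ = 11.87 × [(1+0.0409) + 7×(0.129−0.0409)] / (0.073−0.0409)
   = 11.87 × 1.6576 / 0.0321 = 612.9505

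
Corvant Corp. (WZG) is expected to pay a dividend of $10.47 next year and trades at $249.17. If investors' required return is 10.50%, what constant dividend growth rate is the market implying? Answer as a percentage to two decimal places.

6.30%

From P₀ = D₁/(r − g), the implied growth is g = r − D₁/P₀.
g = 0.105 − 10.47/249.17 = 0.105 − 0.04202 = 0.06298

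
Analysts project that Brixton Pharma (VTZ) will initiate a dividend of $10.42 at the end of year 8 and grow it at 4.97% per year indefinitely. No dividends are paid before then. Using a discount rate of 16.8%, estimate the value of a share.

$29.70

Deferred-dividend DDM. At t=7 the remaining stream is a growing perpetuity with first payment D_8 = 10.42.
V_7 = D_8/(r−g) = 10.42/(0.168−0.0497) = 88.0811
P₀ = V_7/(1+r)^7 = 88.0811/(1+0.168)^7 = 29.7018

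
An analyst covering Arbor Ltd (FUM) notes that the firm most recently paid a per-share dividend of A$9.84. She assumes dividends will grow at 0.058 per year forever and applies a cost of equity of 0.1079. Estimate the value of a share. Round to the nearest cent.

A$208.63

Gordon growth model: P₀ = D₁/(r − g). D₁ = 9.84 × (1 + 0.058) = 10.4107.
P₀ = 10.4107 / (0.1079 − 0.058) = 10.4107 / 0.0499 = 208.6317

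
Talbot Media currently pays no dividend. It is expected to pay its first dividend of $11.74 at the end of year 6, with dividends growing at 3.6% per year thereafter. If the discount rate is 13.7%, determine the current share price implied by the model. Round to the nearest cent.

$61.17

Deferred-dividend DDM. At t=5 the remaining stream is a growing perpetuity with first payment D_6 = 11.74.
V_5 = D_6/(r−g) = 11.74/(0.137−0.036) = 116.2376
P₀ = V_5/(1+r)^5 = 116.2376/(1+0.137)^5 = 61.1708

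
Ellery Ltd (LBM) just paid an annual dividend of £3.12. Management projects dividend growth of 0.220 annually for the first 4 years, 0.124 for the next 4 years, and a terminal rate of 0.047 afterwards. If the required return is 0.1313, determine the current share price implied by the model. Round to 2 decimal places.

£82.80

Three-stage DDM. Project D₁…D_8; terminal Gordon value at t=8 with g = 0.047; discount at r = 0.1313.
D_1 = 3.8064
D_2 = 4.6438
D_3 = 5.6654
D_4 = 6.9118
D_5 = 7.7689
D_6 = 8.7323
D_7 = 9.8151
D_8 = 11.0321
TV_8 = 11.5506/(0.1313−0.047) = 137.0182
P₀ = Σ Dₜ/(1+r)ᵗ + TV_8/(1+r)^8 = 82.8028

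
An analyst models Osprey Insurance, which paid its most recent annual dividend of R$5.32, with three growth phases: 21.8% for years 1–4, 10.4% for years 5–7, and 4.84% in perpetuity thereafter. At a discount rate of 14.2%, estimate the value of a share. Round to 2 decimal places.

R$114.03

Three-stage DDM. Project D₁…D_7; terminal Gordon value at t=7 with g = 0.0484; discount at r = 0.142.
D_1 = 6.4798
D_2 = 7.8923
D_3 = 9.6129
D_4 = 11.7085
D_5 = 12.9262
D_6 = 14.2705
D_7 = 15.7546
TV_7 = 16.5171/(0.142−0.0484) = 176.4652
P₀ = Σ Dₜ/(1+r)ᵗ + TV_7/(1+r)^7 = 114.0337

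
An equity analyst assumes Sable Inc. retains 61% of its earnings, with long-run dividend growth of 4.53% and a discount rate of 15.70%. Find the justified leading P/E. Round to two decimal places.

Payout ratio b = 1 − 0.61 = 0.39.
Justified leading P/E = b/(r−g) = 0.39/(0.157−0.0453) = 3.4915

3.49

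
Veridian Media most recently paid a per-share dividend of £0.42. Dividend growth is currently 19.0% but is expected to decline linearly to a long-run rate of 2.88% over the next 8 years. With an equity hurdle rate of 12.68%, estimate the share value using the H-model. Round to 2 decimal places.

H-model: P₀ = D₀[(1+g_L) + H(g_S−g_L)]/(r−g_L), with H = 8/2 = 4.
P₀ = 0.42 × [(1+0.0288) + 4×(0.19−0.0288)] / (0.1268−0.0288)
   = 0.42 × 1.6736 / 0.098 = 7.1726

£7.17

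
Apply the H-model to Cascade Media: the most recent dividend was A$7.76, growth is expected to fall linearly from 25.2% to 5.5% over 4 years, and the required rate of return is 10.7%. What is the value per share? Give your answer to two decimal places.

A$216.24

H-model: P₀ = D₀[(1+g_L) + H(g_S−g_L)]/(r−g_L), with H = 4/2 = 2.
P₀ = 7.76 × [(1+0.055) + 2×(0.252−0.055)] / (0.107−0.055)
   = 7.76 × 1.4490 / 0.052 = 216.2354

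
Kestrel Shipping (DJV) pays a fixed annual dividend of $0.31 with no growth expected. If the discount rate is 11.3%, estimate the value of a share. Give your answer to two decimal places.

Zero-growth DDM (perpetuity): P₀ = D/r = 0.31 / 0.113 = 2.7434

$2.74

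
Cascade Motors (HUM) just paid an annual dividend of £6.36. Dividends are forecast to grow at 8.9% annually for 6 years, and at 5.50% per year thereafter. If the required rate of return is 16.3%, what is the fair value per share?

Two-stage DDM. Project D₁…D_6 at 0.089, terminal growth 0.055, discount at r = 0.163.
D_1 = 6.9260
D_2 = 7.5425
D_3 = 8.2137
D_4 = 8.9448
D_5 = 9.7408
D_6 = 10.6078
Terminal value at t=6: TV = D_7/(r−g) = 11.1912/(0.163−0.055) = 103.6223
P₀ = 6.9260/(1+0.163)^1 + 7.5425/(1+0.163)^2 + 8.2137/(1+0.163)^3 + 8.9448/(1+0.163)^4 + 9.7408/(1+0.163)^5 + 10.6078/(1+0.163)^6 + 103.6223/(1+0.163)^6 = 72.3847

£72.38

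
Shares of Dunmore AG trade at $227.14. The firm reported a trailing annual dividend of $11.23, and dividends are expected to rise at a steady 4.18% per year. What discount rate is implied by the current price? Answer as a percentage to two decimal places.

9.33%

Rearranging the constant-growth DDM: r = D₁/P₀ + g.
D₁ = 11.23 × (1 + 0.0418) = 11.6994.
r = 11.6994 / 227.14 + 0.0418 = 0.05151 + 0.0418 = 0.09331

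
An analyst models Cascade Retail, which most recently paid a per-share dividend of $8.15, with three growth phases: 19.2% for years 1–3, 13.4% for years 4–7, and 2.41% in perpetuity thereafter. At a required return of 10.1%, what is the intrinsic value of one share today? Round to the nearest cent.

Three-stage DDM. Project D₁…D_7; terminal Gordon value at t=7 with g = 0.0241; discount at r = 0.101.
D_1 = 9.7148
D_2 = 11.5800
D_3 = 13.8034
D_4 = 15.6531
D_5 = 17.7506
D_6 = 20.1292
D_7 = 22.8265
TV_7 = 23.3766/(0.101−0.0241) = 303.9867
P₀ = Σ Dₜ/(1+r)ᵗ + TV_7/(1+r)^7 = 228.2873

$228.29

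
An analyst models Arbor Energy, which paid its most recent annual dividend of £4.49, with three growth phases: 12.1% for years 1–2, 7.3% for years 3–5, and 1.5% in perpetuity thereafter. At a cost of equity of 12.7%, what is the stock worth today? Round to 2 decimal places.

£55.74

Three-stage DDM. Project D₁…D_5; terminal Gordon value at t=5 with g = 0.015; discount at r = 0.127.
D_1 = 5.0333
D_2 = 5.6423
D_3 = 6.0542
D_4 = 6.4962
D_5 = 6.9704
TV_5 = 7.0749/(0.127−0.015) = 63.1691
P₀ = Σ Dₜ/(1+r)ᵗ + TV_5/(1+r)^5 = 55.7430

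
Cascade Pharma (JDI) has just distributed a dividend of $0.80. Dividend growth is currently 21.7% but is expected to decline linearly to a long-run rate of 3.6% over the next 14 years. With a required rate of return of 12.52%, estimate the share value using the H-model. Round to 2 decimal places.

H-model: P₀ = D₀[(1+g_L) + H(g_S−g_L)]/(r−g_L), with H = 14/2 = 7.
P₀ = 0.80 × [(1+0.036) + 7×(0.217−0.036)] / (0.1252−0.036)
   = 0.80 × 2.3030 / 0.0892 = 20.6547

$20.65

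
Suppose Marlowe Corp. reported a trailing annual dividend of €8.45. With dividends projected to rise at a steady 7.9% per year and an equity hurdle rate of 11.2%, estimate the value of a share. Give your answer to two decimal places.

Gordon growth model: P₀ = D₁/(r − g). D₁ = 8.45 × (1 + 0.079) = 9.1175.
P₀ = 9.1175 / (0.112 − 0.079) = 9.1175 / 0.033 = 276.2894

€276.29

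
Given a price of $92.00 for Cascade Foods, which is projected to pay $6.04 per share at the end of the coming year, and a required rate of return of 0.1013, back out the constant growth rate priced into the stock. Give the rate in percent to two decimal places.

From P₀ = D₁/(r − g), the implied growth is g = r − D₁/P₀.
g = 0.1013 − 6.04/92.00 = 0.1013 − 0.06565 = 0.03565

3.56%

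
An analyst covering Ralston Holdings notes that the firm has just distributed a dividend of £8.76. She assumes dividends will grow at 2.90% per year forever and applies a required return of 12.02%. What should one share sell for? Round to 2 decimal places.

£98.84

Gordon growth model: P₀ = D₁/(r − g). D₁ = 8.76 × (1 + 0.029) = 9.0140.
P₀ = 9.0140 / (0.1202 − 0.029) = 9.0140 / 0.0912 = 98.8382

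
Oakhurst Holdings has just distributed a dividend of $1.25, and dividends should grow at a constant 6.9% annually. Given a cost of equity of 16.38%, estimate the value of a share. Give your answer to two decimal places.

Gordon growth model: P₀ = D₁/(r − g). D₁ = 1.25 × (1 + 0.069) = 1.3362.
P₀ = 1.3362 / (0.1638 − 0.069) = 1.3362 / 0.0948 = 14.0955

$14.10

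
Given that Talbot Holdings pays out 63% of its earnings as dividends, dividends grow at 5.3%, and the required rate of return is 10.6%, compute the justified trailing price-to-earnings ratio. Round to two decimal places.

Justified trailing P/E = b(1+g)/(r−g) = 0.63×(1+0.053)/(0.106−0.053) = 12.5168

12.52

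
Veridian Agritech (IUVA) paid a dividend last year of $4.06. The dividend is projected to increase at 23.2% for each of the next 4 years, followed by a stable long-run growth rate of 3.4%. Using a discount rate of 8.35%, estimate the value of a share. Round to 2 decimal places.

$164.39

Two-stage DDM. Project D₁…D_4 at 0.232, terminal growth 0.034, discount at r = 0.0835.
D_1 = 5.0019
D_2 = 6.1624
D_3 = 7.5920
D_4 = 9.3534
Terminal value at t=4: TV = D_5/(r−g) = 9.6714/(0.0835−0.034) = 195.3818
P₀ = 5.0019/(1+0.0835)^1 + 6.1624/(1+0.0835)^2 + 7.5920/(1+0.0835)^3 + 9.3534/(1+0.0835)^4 + 195.3818/(1+0.0835)^4 = 164.3856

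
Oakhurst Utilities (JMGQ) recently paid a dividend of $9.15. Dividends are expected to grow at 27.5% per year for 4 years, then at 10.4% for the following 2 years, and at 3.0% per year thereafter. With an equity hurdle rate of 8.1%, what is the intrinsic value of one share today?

$465.80

Three-stage DDM. Project D₁…D_6; terminal Gordon value at t=6 with g = 0.03; discount at r = 0.081.
D_1 = 11.6662
D_2 = 14.8745
D_3 = 18.9649
D_4 = 24.1803
D_5 = 26.6951
D_6 = 29.4713
TV_6 = 30.3555/(0.081−0.03) = 595.2056
P₀ = Σ Dₜ/(1+r)ᵗ + TV_6/(1+r)^6 = 465.7987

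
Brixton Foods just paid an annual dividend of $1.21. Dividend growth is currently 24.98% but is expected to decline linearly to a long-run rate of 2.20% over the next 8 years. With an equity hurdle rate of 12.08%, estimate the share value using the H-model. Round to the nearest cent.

H-model: P₀ = D₀[(1+g_L) + H(g_S−g_L)]/(r−g_L), with H = 8/2 = 4.
P₀ = 1.21 × [(1+0.022) + 4×(0.2498−0.022)] / (0.1208−0.022)
   = 1.21 × 1.9332 / 0.0988 = 23.6758

$23.68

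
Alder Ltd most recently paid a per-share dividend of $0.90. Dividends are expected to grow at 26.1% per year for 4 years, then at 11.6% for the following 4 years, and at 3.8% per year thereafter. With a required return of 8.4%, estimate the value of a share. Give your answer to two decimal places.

$54.20

Three-stage DDM. Project D₁…D_8; terminal Gordon value at t=8 with g = 0.038; discount at r = 0.084.
D_1 = 1.1349
D_2 = 1.4311
D_3 = 1.8046
D_4 = 2.2756
D_5 = 2.5396
D_6 = 2.8342
D_7 = 3.1630
D_8 = 3.5299
TV_8 = 3.6640/(0.084−0.038) = 79.6525
P₀ = Σ Dₜ/(1+r)ᵗ + TV_8/(1+r)^8 = 54.2029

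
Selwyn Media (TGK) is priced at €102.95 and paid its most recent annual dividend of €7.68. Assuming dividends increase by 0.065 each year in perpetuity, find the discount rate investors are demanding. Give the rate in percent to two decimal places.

Rearranging the constant-growth DDM: r = D₁/P₀ + g.
D₁ = 7.68 × (1 + 0.065) = 8.1792.
r = 8.1792 / 102.95 + 0.065 = 0.07945 + 0.065 = 0.14445

14.44%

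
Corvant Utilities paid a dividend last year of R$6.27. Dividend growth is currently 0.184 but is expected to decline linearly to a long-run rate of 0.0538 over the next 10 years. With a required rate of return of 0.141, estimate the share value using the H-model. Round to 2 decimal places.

H-model: P₀ = D₀[(1+g_L) + H(g_S−g_L)]/(r−g_L), with H = 10/2 = 5.
P₀ = 6.27 × [(1+0.0538) + 5×(0.184−0.0538)] / (0.141−0.0538)
   = 6.27 × 1.7048 / 0.0872 = 122.5814

R$122.58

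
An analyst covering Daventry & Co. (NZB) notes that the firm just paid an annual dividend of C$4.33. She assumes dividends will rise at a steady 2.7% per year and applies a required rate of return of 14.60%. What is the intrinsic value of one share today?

C$37.37

Gordon growth model: P₀ = D₁/(r − g). D₁ = 4.33 × (1 + 0.027) = 4.4469.
P₀ = 4.4469 / (0.146 − 0.027) = 4.4469 / 0.119 = 37.3690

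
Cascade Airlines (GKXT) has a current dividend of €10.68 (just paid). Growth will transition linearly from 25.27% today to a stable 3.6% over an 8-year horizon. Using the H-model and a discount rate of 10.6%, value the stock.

H-model: P₀ = D₀[(1+g_L) + H(g_S−g_L)]/(r−g_L), with H = 8/2 = 4.
P₀ = 10.68 × [(1+0.036) + 4×(0.2527−0.036)] / (0.106−0.036)
   = 10.68 × 1.9028 / 0.07 = 290.3129

€290.31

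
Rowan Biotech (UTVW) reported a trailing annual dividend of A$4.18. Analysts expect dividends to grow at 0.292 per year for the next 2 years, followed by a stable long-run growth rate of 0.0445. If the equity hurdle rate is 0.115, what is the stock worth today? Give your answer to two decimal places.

A$93.61

Two-stage DDM. Project D₁…D_2 at 0.292, terminal growth 0.0445, discount at r = 0.115.
D_1 = 5.4006
D_2 = 6.9775
Terminal value at t=2: TV = D_3/(r−g) = 7.2880/(0.115−0.0445) = 103.3762
P₀ = 5.4006/(1+0.115)^1 + 6.9775/(1+0.115)^2 + 103.3762/(1+0.115)^2 = 93.6076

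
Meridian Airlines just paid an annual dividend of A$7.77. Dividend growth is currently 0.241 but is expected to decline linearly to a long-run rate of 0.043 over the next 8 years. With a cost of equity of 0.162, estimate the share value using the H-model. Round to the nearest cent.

H-model: P₀ = D₀[(1+g_L) + H(g_S−g_L)]/(r−g_L), with H = 8/2 = 4.
P₀ = 7.77 × [(1+0.043) + 4×(0.241−0.043)] / (0.162−0.043)
   = 7.77 × 1.8350 / 0.119 = 119.8147

A$119.81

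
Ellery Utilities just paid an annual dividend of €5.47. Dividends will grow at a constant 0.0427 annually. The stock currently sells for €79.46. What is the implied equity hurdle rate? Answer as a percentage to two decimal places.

Rearranging the constant-growth DDM: r = D₁/P₀ + g.
D₁ = 5.47 × (1 + 0.0427) = 5.7036.
r = 5.7036 / 79.46 + 0.0427 = 0.07178 + 0.0427 = 0.11448

11.45%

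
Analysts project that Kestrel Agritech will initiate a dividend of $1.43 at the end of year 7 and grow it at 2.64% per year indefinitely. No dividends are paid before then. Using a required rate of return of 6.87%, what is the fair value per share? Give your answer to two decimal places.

$22.69

Deferred-dividend DDM. At t=6 the remaining stream is a growing perpetuity with first payment D_7 = 1.43.
V_6 = D_7/(r−g) = 1.43/(0.0687−0.0264) = 33.8061
P₀ = V_6/(1+r)^6 = 33.8061/(1+0.0687)^6 = 22.6914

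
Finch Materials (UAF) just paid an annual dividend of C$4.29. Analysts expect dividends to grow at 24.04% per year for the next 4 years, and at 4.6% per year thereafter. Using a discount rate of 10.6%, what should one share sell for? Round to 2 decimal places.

C$141.37

Two-stage DDM. Project D₁…D_4 at 0.2404, terminal growth 0.046, discount at r = 0.106.
D_1 = 5.3213
D_2 = 6.6006
D_3 = 8.1873
D_4 = 10.1556
Terminal value at t=4: TV = D_5/(r−g) = 10.6227/(0.106−0.046) = 177.0454
P₀ = 5.3213/(1+0.106)^1 + 6.6006/(1+0.106)^2 + 8.1873/(1+0.106)^3 + 10.1556/(1+0.106)^4 + 177.0454/(1+0.106)^4 = 141.3677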